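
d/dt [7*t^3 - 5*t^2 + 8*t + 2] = 21*t^2 - 10*t + 8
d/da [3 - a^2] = -2*a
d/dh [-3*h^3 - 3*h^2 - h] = -9*h^2 - 6*h - 1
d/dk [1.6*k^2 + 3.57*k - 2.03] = 3.2*k + 3.57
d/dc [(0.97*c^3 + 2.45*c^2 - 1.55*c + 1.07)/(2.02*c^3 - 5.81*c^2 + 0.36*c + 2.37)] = (-10.5847*c^4 + 6.9604*c^3 - 7.711*c^2 + 24.0464*c - 4.0587)/(4.0804*c^6 - 23.4724*c^5 + 35.2105*c^4 + 5.3916*c^3 - 27.4098*c^2 + 1.7064*c + 5.6169)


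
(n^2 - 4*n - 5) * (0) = 0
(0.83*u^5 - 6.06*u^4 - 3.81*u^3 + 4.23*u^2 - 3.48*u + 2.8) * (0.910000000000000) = 0.7553*u^5 - 5.5146*u^4 - 3.4671*u^3 + 3.8493*u^2 - 3.1668*u + 2.548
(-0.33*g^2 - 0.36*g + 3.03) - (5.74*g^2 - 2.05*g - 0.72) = -6.07*g^2 + 1.69*g + 3.75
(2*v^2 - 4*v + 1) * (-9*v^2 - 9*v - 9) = -18*v^4 + 18*v^3 + 9*v^2 + 27*v - 9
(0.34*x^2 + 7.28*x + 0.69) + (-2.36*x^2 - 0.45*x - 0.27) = -2.02*x^2 + 6.83*x + 0.42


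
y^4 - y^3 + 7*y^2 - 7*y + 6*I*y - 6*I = (y - 1)*(y - 3*I)*(y + I)*(y + 2*I)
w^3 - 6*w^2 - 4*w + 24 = (w - 6)*(w - 2)*(w + 2)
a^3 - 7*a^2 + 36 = (a - 6)*(a - 3)*(a + 2)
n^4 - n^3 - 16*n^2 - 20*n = n*(n - 5)*(n + 2)^2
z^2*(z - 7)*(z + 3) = z^4 - 4*z^3 - 21*z^2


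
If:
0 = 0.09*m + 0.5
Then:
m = -5.56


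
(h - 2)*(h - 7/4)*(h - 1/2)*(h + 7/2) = h^4 - 3*h^3/4 - 19*h^2/2 + 273*h/16 - 49/8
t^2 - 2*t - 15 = (t - 5)*(t + 3)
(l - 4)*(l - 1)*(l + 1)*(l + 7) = l^4 + 3*l^3 - 29*l^2 - 3*l + 28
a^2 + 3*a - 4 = (a - 1)*(a + 4)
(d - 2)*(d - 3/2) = d^2 - 7*d/2 + 3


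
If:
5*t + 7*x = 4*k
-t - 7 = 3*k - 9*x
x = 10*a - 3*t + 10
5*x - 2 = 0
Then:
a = -621/475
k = -71/95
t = -22/19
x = 2/5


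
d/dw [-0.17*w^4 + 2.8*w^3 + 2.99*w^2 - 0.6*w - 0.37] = -0.68*w^3 + 8.4*w^2 + 5.98*w - 0.6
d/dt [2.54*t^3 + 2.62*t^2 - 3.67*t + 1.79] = 7.62*t^2 + 5.24*t - 3.67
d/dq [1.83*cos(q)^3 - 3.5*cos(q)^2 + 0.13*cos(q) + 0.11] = (-5.49*cos(q)^2 + 7.0*cos(q) - 0.13)*sin(q)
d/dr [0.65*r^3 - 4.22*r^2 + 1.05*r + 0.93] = 1.95*r^2 - 8.44*r + 1.05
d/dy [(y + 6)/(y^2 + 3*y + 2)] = (y^2 + 3*y - (y + 6)*(2*y + 3) + 2)/(y^2 + 3*y + 2)^2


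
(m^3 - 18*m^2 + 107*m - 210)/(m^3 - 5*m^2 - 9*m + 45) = (m^2 - 13*m + 42)/(m^2 - 9)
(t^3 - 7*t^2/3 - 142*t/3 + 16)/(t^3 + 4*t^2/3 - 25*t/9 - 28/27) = 9*(3*t^3 - 7*t^2 - 142*t + 48)/(27*t^3 + 36*t^2 - 75*t - 28)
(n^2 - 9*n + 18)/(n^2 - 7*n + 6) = (n - 3)/(n - 1)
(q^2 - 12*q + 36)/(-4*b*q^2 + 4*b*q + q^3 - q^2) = (-q^2 + 12*q - 36)/(q*(4*b*q - 4*b - q^2 + q))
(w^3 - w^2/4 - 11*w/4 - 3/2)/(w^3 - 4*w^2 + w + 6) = (w + 3/4)/(w - 3)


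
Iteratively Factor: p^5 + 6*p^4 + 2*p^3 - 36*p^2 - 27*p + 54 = (p - 1)*(p^4 + 7*p^3 + 9*p^2 - 27*p - 54) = (p - 2)*(p - 1)*(p^3 + 9*p^2 + 27*p + 27) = (p - 2)*(p - 1)*(p + 3)*(p^2 + 6*p + 9) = (p - 2)*(p - 1)*(p + 3)^2*(p + 3)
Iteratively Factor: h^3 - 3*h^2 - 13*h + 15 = (h + 3)*(h^2 - 6*h + 5) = (h - 5)*(h + 3)*(h - 1)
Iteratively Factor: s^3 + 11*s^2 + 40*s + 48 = (s + 4)*(s^2 + 7*s + 12) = (s + 3)*(s + 4)*(s + 4)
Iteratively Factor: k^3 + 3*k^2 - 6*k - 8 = (k + 4)*(k^2 - k - 2) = (k + 1)*(k + 4)*(k - 2)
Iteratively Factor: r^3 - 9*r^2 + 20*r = (r - 5)*(r^2 - 4*r) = (r - 5)*(r - 4)*(r)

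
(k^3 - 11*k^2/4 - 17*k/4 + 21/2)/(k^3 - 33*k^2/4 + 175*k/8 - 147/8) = 2*(k + 2)/(2*k - 7)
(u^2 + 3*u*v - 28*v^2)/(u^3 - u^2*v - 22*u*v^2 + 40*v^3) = (u + 7*v)/(u^2 + 3*u*v - 10*v^2)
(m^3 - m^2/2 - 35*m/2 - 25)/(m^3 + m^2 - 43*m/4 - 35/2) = 2*(m - 5)/(2*m - 7)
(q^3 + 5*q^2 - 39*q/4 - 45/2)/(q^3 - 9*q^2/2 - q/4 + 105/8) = 2*(q + 6)/(2*q - 7)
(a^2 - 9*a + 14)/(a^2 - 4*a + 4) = (a - 7)/(a - 2)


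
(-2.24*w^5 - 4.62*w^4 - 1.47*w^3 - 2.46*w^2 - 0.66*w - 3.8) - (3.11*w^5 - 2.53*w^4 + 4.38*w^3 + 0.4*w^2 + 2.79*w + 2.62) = -5.35*w^5 - 2.09*w^4 - 5.85*w^3 - 2.86*w^2 - 3.45*w - 6.42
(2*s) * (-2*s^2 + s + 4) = -4*s^3 + 2*s^2 + 8*s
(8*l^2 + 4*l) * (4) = 32*l^2 + 16*l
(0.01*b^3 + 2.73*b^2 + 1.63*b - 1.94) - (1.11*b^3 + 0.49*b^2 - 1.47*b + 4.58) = -1.1*b^3 + 2.24*b^2 + 3.1*b - 6.52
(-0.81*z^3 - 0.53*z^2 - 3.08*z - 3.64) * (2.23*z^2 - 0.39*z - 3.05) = -1.8063*z^5 - 0.866*z^4 - 4.1912*z^3 - 5.2995*z^2 + 10.8136*z + 11.102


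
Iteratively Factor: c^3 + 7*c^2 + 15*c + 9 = (c + 1)*(c^2 + 6*c + 9) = (c + 1)*(c + 3)*(c + 3)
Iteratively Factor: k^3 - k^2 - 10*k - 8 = (k - 4)*(k^2 + 3*k + 2) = (k - 4)*(k + 1)*(k + 2)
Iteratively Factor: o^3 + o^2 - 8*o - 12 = (o + 2)*(o^2 - o - 6) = (o - 3)*(o + 2)*(o + 2)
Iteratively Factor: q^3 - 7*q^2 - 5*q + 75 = (q + 3)*(q^2 - 10*q + 25) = (q - 5)*(q + 3)*(q - 5)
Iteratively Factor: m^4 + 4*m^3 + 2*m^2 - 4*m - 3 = (m + 1)*(m^3 + 3*m^2 - m - 3) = (m + 1)^2*(m^2 + 2*m - 3) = (m - 1)*(m + 1)^2*(m + 3)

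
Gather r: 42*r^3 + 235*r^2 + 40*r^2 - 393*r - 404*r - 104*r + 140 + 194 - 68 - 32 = 42*r^3 + 275*r^2 - 901*r + 234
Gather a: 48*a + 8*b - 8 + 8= 48*a + 8*b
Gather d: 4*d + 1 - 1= 4*d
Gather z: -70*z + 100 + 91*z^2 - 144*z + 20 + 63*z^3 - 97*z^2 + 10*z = 63*z^3 - 6*z^2 - 204*z + 120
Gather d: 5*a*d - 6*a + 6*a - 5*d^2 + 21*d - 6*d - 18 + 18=-5*d^2 + d*(5*a + 15)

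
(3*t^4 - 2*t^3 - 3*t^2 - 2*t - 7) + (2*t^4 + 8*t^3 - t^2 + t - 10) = 5*t^4 + 6*t^3 - 4*t^2 - t - 17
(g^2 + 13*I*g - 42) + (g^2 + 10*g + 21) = 2*g^2 + 10*g + 13*I*g - 21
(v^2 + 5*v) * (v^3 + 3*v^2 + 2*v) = v^5 + 8*v^4 + 17*v^3 + 10*v^2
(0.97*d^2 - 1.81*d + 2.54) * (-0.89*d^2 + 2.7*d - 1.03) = -0.8633*d^4 + 4.2299*d^3 - 8.1467*d^2 + 8.7223*d - 2.6162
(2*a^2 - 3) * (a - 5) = 2*a^3 - 10*a^2 - 3*a + 15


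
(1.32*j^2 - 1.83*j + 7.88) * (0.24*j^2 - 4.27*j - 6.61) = 0.3168*j^4 - 6.0756*j^3 + 0.980099999999998*j^2 - 21.5513*j - 52.0868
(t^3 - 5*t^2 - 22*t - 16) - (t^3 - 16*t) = -5*t^2 - 6*t - 16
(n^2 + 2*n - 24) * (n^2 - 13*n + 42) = n^4 - 11*n^3 - 8*n^2 + 396*n - 1008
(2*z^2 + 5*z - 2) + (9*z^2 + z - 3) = 11*z^2 + 6*z - 5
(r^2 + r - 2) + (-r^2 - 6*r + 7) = 5 - 5*r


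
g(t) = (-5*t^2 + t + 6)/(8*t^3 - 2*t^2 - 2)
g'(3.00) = 0.04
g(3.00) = -0.18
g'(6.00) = 0.02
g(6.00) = -0.10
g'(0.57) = -15.97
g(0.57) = -4.23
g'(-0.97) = -1.03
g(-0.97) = -0.03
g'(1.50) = -0.25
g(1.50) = -0.18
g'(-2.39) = 0.04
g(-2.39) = 0.20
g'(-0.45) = -4.83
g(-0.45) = -1.45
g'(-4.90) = 0.02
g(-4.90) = 0.12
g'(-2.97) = 0.04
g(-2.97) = 0.18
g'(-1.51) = -0.11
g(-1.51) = 0.20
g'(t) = (1 - 10*t)/(8*t^3 - 2*t^2 - 2) + (-24*t^2 + 4*t)*(-5*t^2 + t + 6)/(8*t^3 - 2*t^2 - 2)^2 = (-t*(6*t - 1)*(-5*t^2 + t + 6) + (10*t - 1)*(-4*t^3 + t^2 + 1)/2)/(-4*t^3 + t^2 + 1)^2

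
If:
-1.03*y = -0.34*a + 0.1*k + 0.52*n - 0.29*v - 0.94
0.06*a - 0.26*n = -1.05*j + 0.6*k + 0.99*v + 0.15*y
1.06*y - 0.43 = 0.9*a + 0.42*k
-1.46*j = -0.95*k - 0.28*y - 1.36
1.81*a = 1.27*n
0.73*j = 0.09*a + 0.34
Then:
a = 0.88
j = 0.57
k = -0.80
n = 1.26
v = 0.69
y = 0.84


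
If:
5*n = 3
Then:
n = 3/5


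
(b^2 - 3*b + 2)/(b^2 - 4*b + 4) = (b - 1)/(b - 2)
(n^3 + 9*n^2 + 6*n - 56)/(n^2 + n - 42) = (n^2 + 2*n - 8)/(n - 6)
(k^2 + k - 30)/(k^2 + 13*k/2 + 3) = 2*(k - 5)/(2*k + 1)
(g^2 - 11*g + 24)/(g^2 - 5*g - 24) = (g - 3)/(g + 3)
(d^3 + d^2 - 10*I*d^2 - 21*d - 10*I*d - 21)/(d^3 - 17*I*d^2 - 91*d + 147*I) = (d + 1)/(d - 7*I)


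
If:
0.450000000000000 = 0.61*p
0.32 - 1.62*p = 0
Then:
No Solution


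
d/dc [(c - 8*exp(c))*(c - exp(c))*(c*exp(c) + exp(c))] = ((1 - exp(c))*(c + 1)*(c - 8*exp(c)) - (c + 1)*(c - exp(c))*(8*exp(c) - 1) + (c + 2)*(c - 8*exp(c))*(c - exp(c)))*exp(c)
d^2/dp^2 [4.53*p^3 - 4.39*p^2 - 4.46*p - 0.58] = 27.18*p - 8.78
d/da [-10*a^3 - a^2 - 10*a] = -30*a^2 - 2*a - 10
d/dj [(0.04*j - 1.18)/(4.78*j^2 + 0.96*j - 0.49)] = (-0.1912*j^2 + 11.2808*j + 1.1132)/(22.8484*j^4 + 9.1776*j^3 - 3.7628*j^2 - 0.9408*j + 0.2401)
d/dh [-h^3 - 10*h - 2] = -3*h^2 - 10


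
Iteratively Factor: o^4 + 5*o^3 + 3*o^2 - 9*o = (o + 3)*(o^3 + 2*o^2 - 3*o) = (o + 3)^2*(o^2 - o) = o*(o + 3)^2*(o - 1)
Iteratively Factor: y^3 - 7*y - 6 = (y + 1)*(y^2 - y - 6) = (y - 3)*(y + 1)*(y + 2)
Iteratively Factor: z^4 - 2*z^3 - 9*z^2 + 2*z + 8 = (z - 4)*(z^3 + 2*z^2 - z - 2) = (z - 4)*(z + 2)*(z^2 - 1) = (z - 4)*(z + 1)*(z + 2)*(z - 1)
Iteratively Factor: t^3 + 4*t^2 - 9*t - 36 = (t + 4)*(t^2 - 9) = (t - 3)*(t + 4)*(t + 3)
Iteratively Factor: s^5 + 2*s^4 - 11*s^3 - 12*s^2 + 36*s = (s - 2)*(s^4 + 4*s^3 - 3*s^2 - 18*s) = (s - 2)*(s + 3)*(s^3 + s^2 - 6*s) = (s - 2)^2*(s + 3)*(s^2 + 3*s) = (s - 2)^2*(s + 3)^2*(s)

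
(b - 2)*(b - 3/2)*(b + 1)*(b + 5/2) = b^4 - 27*b^2/4 + 7*b/4 + 15/2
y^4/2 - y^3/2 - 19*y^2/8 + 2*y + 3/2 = (y/2 + 1/4)*(y - 2)*(y - 3/2)*(y + 2)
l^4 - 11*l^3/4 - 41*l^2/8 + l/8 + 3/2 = (l - 4)*(l - 1/2)*(l + 3/4)*(l + 1)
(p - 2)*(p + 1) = p^2 - p - 2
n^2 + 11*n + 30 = (n + 5)*(n + 6)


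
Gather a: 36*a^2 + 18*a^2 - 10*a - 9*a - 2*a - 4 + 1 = 54*a^2 - 21*a - 3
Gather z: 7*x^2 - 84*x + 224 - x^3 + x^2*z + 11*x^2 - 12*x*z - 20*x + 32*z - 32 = -x^3 + 18*x^2 - 104*x + z*(x^2 - 12*x + 32) + 192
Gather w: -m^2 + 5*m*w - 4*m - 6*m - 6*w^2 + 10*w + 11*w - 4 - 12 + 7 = -m^2 - 10*m - 6*w^2 + w*(5*m + 21) - 9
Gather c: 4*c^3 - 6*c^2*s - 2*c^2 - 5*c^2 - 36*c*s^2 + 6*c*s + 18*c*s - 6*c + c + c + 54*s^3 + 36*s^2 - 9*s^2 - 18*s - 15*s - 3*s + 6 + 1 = 4*c^3 + c^2*(-6*s - 7) + c*(-36*s^2 + 24*s - 4) + 54*s^3 + 27*s^2 - 36*s + 7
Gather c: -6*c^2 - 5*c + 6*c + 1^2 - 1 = -6*c^2 + c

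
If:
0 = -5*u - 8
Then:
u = -8/5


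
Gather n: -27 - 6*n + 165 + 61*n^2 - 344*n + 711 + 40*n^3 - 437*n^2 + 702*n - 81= 40*n^3 - 376*n^2 + 352*n + 768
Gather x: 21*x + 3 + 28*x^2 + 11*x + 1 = 28*x^2 + 32*x + 4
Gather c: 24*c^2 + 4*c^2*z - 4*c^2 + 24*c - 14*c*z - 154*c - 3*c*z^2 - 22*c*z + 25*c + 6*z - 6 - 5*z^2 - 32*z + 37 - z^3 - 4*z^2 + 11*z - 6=c^2*(4*z + 20) + c*(-3*z^2 - 36*z - 105) - z^3 - 9*z^2 - 15*z + 25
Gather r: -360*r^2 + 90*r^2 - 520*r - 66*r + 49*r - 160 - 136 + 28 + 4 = -270*r^2 - 537*r - 264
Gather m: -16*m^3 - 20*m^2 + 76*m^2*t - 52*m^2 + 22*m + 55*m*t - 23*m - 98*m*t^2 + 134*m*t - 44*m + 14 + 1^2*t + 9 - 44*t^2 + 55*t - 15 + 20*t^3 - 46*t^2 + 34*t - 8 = -16*m^3 + m^2*(76*t - 72) + m*(-98*t^2 + 189*t - 45) + 20*t^3 - 90*t^2 + 90*t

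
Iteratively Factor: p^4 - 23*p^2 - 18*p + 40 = (p - 1)*(p^3 + p^2 - 22*p - 40) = (p - 5)*(p - 1)*(p^2 + 6*p + 8) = (p - 5)*(p - 1)*(p + 2)*(p + 4)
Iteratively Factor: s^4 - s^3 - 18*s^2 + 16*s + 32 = (s - 2)*(s^3 + s^2 - 16*s - 16) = (s - 4)*(s - 2)*(s^2 + 5*s + 4) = (s - 4)*(s - 2)*(s + 1)*(s + 4)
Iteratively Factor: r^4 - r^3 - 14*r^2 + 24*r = (r - 2)*(r^3 + r^2 - 12*r) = (r - 3)*(r - 2)*(r^2 + 4*r) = (r - 3)*(r - 2)*(r + 4)*(r)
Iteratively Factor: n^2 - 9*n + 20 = (n - 4)*(n - 5)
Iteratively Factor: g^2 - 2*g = (g)*(g - 2)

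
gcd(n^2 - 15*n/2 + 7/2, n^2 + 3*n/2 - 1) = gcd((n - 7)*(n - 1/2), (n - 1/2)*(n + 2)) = n - 1/2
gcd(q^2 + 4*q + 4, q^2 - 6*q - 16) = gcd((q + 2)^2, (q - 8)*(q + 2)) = q + 2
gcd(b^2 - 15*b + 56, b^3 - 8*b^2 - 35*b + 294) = b - 7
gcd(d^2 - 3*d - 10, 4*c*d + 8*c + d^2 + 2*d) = d + 2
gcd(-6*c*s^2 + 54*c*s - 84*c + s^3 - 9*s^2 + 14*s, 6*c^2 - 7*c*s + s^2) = -6*c + s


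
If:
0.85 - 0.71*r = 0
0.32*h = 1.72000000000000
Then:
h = 5.38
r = 1.20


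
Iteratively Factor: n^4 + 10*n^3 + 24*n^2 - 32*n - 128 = (n + 4)*(n^3 + 6*n^2 - 32) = (n - 2)*(n + 4)*(n^2 + 8*n + 16) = (n - 2)*(n + 4)^2*(n + 4)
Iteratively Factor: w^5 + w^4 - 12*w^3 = (w)*(w^4 + w^3 - 12*w^2) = w^2*(w^3 + w^2 - 12*w) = w^2*(w + 4)*(w^2 - 3*w) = w^3*(w + 4)*(w - 3)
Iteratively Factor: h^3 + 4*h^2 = (h)*(h^2 + 4*h) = h^2*(h + 4)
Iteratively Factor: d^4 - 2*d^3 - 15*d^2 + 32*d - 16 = (d + 4)*(d^3 - 6*d^2 + 9*d - 4) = (d - 4)*(d + 4)*(d^2 - 2*d + 1) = (d - 4)*(d - 1)*(d + 4)*(d - 1)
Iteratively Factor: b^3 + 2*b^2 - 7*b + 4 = (b + 4)*(b^2 - 2*b + 1) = (b - 1)*(b + 4)*(b - 1)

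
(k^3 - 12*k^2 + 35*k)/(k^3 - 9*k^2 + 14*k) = (k - 5)/(k - 2)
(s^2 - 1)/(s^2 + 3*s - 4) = (s + 1)/(s + 4)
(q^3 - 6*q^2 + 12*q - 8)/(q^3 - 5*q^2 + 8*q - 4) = (q - 2)/(q - 1)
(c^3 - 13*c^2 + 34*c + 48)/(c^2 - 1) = (c^2 - 14*c + 48)/(c - 1)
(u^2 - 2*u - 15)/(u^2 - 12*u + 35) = (u + 3)/(u - 7)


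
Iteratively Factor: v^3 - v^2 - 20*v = (v)*(v^2 - v - 20) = v*(v + 4)*(v - 5)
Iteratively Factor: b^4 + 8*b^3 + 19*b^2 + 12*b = (b + 3)*(b^3 + 5*b^2 + 4*b) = (b + 3)*(b + 4)*(b^2 + b) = (b + 1)*(b + 3)*(b + 4)*(b)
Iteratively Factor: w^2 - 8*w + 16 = (w - 4)*(w - 4)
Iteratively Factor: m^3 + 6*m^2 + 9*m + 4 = (m + 4)*(m^2 + 2*m + 1) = (m + 1)*(m + 4)*(m + 1)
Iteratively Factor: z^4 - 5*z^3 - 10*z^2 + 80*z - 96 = (z - 2)*(z^3 - 3*z^2 - 16*z + 48) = (z - 3)*(z - 2)*(z^2 - 16) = (z - 3)*(z - 2)*(z + 4)*(z - 4)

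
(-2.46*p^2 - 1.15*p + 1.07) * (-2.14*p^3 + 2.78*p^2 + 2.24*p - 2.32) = 5.2644*p^5 - 4.3778*p^4 - 10.9972*p^3 + 6.1058*p^2 + 5.0648*p - 2.4824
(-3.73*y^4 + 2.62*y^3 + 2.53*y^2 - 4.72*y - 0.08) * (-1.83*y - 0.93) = 6.8259*y^5 - 1.3257*y^4 - 7.0665*y^3 + 6.2847*y^2 + 4.536*y + 0.0744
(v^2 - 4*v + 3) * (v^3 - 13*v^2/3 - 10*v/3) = v^5 - 25*v^4/3 + 17*v^3 + v^2/3 - 10*v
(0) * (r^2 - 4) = 0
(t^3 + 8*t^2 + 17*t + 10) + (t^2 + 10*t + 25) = t^3 + 9*t^2 + 27*t + 35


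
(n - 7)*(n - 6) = n^2 - 13*n + 42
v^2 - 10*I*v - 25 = (v - 5*I)^2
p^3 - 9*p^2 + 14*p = p*(p - 7)*(p - 2)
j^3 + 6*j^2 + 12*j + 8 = (j + 2)^3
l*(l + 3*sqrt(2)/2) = l^2 + 3*sqrt(2)*l/2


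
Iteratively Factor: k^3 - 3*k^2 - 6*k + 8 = (k + 2)*(k^2 - 5*k + 4) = (k - 1)*(k + 2)*(k - 4)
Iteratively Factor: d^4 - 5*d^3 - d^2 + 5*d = (d - 1)*(d^3 - 4*d^2 - 5*d) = (d - 1)*(d + 1)*(d^2 - 5*d) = d*(d - 1)*(d + 1)*(d - 5)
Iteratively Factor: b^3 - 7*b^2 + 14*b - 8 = (b - 2)*(b^2 - 5*b + 4) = (b - 2)*(b - 1)*(b - 4)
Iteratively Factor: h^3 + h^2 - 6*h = (h + 3)*(h^2 - 2*h) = (h - 2)*(h + 3)*(h)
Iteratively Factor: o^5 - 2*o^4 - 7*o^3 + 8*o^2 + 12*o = (o - 2)*(o^4 - 7*o^2 - 6*o) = (o - 2)*(o + 2)*(o^3 - 2*o^2 - 3*o) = (o - 2)*(o + 1)*(o + 2)*(o^2 - 3*o) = o*(o - 2)*(o + 1)*(o + 2)*(o - 3)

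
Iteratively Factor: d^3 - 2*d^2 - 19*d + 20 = (d + 4)*(d^2 - 6*d + 5) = (d - 1)*(d + 4)*(d - 5)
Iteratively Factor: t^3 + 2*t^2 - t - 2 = (t - 1)*(t^2 + 3*t + 2) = (t - 1)*(t + 2)*(t + 1)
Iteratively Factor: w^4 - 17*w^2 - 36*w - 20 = (w + 2)*(w^3 - 2*w^2 - 13*w - 10) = (w + 1)*(w + 2)*(w^2 - 3*w - 10) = (w - 5)*(w + 1)*(w + 2)*(w + 2)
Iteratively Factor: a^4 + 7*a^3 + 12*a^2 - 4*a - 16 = (a + 2)*(a^3 + 5*a^2 + 2*a - 8) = (a + 2)*(a + 4)*(a^2 + a - 2) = (a + 2)^2*(a + 4)*(a - 1)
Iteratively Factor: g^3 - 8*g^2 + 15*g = (g)*(g^2 - 8*g + 15) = g*(g - 3)*(g - 5)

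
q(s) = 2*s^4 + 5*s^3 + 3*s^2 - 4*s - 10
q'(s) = 8*s^3 + 15*s^2 + 6*s - 4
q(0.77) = -8.32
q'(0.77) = 13.17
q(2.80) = 235.01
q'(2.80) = 306.02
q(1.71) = 34.03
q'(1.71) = 90.12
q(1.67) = 30.53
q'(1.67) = 85.11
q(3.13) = 352.15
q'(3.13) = 407.05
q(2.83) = 244.32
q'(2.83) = 314.43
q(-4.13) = 287.34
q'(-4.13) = -336.49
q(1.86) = 49.05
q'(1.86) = 110.53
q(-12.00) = 33302.00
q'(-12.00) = -11740.00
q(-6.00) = 1634.00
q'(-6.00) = -1228.00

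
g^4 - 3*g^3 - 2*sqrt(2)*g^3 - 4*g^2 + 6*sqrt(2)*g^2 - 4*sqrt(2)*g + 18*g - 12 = (g - 2)*(g - 1)*(g - 3*sqrt(2))*(g + sqrt(2))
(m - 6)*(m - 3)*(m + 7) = m^3 - 2*m^2 - 45*m + 126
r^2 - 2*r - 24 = (r - 6)*(r + 4)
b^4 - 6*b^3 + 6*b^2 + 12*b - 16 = (b - 4)*(b - 2)*(b - sqrt(2))*(b + sqrt(2))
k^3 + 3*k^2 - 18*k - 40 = (k - 4)*(k + 2)*(k + 5)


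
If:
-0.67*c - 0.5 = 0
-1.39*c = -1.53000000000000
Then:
No Solution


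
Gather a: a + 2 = a + 2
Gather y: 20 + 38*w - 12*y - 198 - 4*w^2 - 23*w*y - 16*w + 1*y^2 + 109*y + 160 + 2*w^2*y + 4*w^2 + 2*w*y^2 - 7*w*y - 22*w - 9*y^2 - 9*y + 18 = y^2*(2*w - 8) + y*(2*w^2 - 30*w + 88)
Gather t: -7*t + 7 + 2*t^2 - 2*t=2*t^2 - 9*t + 7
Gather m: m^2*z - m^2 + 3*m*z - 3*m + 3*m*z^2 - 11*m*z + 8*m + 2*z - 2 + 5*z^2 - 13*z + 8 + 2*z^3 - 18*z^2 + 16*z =m^2*(z - 1) + m*(3*z^2 - 8*z + 5) + 2*z^3 - 13*z^2 + 5*z + 6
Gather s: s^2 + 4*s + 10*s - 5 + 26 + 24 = s^2 + 14*s + 45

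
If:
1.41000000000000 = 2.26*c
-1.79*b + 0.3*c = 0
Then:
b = 0.10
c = 0.62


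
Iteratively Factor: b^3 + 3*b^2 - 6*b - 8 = (b + 4)*(b^2 - b - 2) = (b - 2)*(b + 4)*(b + 1)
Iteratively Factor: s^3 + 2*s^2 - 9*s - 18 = (s - 3)*(s^2 + 5*s + 6) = (s - 3)*(s + 3)*(s + 2)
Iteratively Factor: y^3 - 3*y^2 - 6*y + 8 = (y - 1)*(y^2 - 2*y - 8) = (y - 4)*(y - 1)*(y + 2)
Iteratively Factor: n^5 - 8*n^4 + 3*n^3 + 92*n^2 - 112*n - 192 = (n - 4)*(n^4 - 4*n^3 - 13*n^2 + 40*n + 48) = (n - 4)*(n + 3)*(n^3 - 7*n^2 + 8*n + 16) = (n - 4)^2*(n + 3)*(n^2 - 3*n - 4) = (n - 4)^2*(n + 1)*(n + 3)*(n - 4)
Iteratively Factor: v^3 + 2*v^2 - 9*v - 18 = (v + 2)*(v^2 - 9) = (v + 2)*(v + 3)*(v - 3)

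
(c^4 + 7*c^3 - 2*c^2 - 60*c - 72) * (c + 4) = c^5 + 11*c^4 + 26*c^3 - 68*c^2 - 312*c - 288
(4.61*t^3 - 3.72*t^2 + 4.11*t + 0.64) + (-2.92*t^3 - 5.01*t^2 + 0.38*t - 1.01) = 1.69*t^3 - 8.73*t^2 + 4.49*t - 0.37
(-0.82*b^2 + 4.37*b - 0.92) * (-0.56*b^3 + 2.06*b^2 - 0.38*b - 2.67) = 0.4592*b^5 - 4.1364*b^4 + 9.829*b^3 - 1.3664*b^2 - 11.3183*b + 2.4564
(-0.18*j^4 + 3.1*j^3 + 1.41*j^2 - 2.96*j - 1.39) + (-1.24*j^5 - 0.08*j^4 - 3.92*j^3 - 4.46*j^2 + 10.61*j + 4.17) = -1.24*j^5 - 0.26*j^4 - 0.82*j^3 - 3.05*j^2 + 7.65*j + 2.78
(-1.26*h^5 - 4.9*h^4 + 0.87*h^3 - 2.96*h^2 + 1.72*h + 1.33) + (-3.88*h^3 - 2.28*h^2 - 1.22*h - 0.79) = -1.26*h^5 - 4.9*h^4 - 3.01*h^3 - 5.24*h^2 + 0.5*h + 0.54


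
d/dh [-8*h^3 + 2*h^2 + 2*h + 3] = -24*h^2 + 4*h + 2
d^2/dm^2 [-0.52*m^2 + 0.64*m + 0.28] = -1.04000000000000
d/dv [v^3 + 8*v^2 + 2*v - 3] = 3*v^2 + 16*v + 2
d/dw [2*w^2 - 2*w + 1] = 4*w - 2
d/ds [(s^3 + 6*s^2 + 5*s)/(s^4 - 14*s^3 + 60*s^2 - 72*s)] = (-s^3 - 18*s^2 + 21*s + 122)/(s^5 - 22*s^4 + 184*s^3 - 720*s^2 + 1296*s - 864)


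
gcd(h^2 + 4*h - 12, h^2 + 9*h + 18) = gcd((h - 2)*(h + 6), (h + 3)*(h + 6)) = h + 6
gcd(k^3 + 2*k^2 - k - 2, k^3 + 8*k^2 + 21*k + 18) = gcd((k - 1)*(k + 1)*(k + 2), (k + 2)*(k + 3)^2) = k + 2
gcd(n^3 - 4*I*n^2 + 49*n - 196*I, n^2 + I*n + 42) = n + 7*I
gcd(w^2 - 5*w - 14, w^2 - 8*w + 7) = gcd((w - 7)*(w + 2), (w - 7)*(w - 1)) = w - 7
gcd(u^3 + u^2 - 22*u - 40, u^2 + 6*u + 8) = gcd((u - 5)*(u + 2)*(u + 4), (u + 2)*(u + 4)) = u^2 + 6*u + 8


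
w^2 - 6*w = w*(w - 6)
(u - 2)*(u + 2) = u^2 - 4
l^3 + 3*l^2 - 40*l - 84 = (l - 6)*(l + 2)*(l + 7)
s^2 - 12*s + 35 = (s - 7)*(s - 5)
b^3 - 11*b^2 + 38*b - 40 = (b - 5)*(b - 4)*(b - 2)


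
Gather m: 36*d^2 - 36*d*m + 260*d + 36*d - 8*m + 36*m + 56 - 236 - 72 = 36*d^2 + 296*d + m*(28 - 36*d) - 252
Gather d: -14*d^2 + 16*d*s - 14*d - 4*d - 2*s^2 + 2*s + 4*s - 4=-14*d^2 + d*(16*s - 18) - 2*s^2 + 6*s - 4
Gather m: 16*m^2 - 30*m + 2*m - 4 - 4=16*m^2 - 28*m - 8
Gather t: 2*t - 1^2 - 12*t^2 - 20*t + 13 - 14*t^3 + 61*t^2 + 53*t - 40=-14*t^3 + 49*t^2 + 35*t - 28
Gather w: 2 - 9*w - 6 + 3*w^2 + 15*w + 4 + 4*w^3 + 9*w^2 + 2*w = 4*w^3 + 12*w^2 + 8*w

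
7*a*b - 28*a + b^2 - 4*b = (7*a + b)*(b - 4)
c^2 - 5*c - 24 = (c - 8)*(c + 3)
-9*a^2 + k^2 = (-3*a + k)*(3*a + k)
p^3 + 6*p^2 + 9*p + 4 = (p + 1)^2*(p + 4)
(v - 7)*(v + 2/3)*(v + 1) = v^3 - 16*v^2/3 - 11*v - 14/3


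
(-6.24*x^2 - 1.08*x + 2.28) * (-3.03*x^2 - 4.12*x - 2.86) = 18.9072*x^4 + 28.9812*x^3 + 15.3876*x^2 - 6.3048*x - 6.5208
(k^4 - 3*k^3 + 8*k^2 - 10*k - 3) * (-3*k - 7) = -3*k^5 + 2*k^4 - 3*k^3 - 26*k^2 + 79*k + 21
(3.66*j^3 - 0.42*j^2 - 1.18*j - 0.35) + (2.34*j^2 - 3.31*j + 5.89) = 3.66*j^3 + 1.92*j^2 - 4.49*j + 5.54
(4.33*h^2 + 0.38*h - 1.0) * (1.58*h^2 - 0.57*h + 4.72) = 6.8414*h^4 - 1.8677*h^3 + 18.641*h^2 + 2.3636*h - 4.72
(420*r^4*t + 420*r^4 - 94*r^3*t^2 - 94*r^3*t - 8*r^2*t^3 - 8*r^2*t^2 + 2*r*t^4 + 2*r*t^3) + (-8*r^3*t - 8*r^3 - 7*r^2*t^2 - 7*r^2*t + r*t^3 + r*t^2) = 420*r^4*t + 420*r^4 - 94*r^3*t^2 - 102*r^3*t - 8*r^3 - 8*r^2*t^3 - 15*r^2*t^2 - 7*r^2*t + 2*r*t^4 + 3*r*t^3 + r*t^2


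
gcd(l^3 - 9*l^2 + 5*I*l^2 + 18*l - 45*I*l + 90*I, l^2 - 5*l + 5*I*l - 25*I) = l + 5*I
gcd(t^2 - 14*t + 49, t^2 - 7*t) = t - 7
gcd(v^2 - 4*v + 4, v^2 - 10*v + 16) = v - 2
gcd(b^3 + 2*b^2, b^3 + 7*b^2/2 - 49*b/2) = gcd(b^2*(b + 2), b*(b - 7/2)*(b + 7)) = b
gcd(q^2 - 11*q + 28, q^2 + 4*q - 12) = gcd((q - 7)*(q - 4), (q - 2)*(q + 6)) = 1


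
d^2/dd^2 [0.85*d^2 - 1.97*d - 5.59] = 1.70000000000000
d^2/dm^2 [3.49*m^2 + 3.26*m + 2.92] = 6.98000000000000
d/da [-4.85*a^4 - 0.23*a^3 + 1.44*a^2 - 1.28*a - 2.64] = -19.4*a^3 - 0.69*a^2 + 2.88*a - 1.28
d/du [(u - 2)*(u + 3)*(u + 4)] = 3*u^2 + 10*u - 2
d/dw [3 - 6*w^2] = -12*w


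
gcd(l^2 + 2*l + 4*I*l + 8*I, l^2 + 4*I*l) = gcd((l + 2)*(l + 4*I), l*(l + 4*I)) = l + 4*I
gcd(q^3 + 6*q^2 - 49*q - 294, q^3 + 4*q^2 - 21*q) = q + 7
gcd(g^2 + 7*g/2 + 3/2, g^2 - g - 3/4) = g + 1/2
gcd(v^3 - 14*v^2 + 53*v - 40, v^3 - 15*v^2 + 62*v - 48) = v^2 - 9*v + 8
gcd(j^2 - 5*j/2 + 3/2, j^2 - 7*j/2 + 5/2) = j - 1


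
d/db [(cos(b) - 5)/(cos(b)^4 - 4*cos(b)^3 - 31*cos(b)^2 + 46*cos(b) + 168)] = (3*sin(b)^4 - 35*sin(b)^2 + 289*cos(b) - 7*cos(3*b) - 366)*sin(b)/((cos(b) - 7)^2*(cos(b) - 3)^2*(cos(b) + 2)^2*(cos(b) + 4)^2)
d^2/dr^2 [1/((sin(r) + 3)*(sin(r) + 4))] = (-4*sin(r)^4 - 21*sin(r)^3 + 5*sin(r)^2 + 126*sin(r) + 74)/((sin(r) + 3)^3*(sin(r) + 4)^3)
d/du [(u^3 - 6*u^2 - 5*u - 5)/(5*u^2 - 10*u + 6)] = (5*u^4 - 20*u^3 + 103*u^2 - 22*u - 80)/(25*u^4 - 100*u^3 + 160*u^2 - 120*u + 36)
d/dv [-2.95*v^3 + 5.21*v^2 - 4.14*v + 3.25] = -8.85*v^2 + 10.42*v - 4.14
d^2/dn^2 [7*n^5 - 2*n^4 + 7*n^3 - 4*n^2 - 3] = 140*n^3 - 24*n^2 + 42*n - 8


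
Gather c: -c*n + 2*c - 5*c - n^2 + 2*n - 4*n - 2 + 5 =c*(-n - 3) - n^2 - 2*n + 3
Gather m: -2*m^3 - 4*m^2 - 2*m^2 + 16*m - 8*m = -2*m^3 - 6*m^2 + 8*m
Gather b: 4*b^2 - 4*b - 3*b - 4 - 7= 4*b^2 - 7*b - 11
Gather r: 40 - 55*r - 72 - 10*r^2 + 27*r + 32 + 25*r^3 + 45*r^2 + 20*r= 25*r^3 + 35*r^2 - 8*r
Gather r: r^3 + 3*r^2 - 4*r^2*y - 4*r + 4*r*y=r^3 + r^2*(3 - 4*y) + r*(4*y - 4)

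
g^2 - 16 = (g - 4)*(g + 4)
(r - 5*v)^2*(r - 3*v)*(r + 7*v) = r^4 - 6*r^3*v - 36*r^2*v^2 + 310*r*v^3 - 525*v^4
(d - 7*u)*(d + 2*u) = d^2 - 5*d*u - 14*u^2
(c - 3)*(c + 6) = c^2 + 3*c - 18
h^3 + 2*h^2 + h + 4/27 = (h + 1/3)^2*(h + 4/3)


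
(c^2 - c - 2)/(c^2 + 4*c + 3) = (c - 2)/(c + 3)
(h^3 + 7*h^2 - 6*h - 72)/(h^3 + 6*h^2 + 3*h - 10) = (h^3 + 7*h^2 - 6*h - 72)/(h^3 + 6*h^2 + 3*h - 10)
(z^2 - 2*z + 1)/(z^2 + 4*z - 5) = (z - 1)/(z + 5)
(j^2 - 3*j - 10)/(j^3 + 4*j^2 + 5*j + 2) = (j - 5)/(j^2 + 2*j + 1)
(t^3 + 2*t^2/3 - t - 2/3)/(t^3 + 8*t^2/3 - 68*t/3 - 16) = (t^2 - 1)/(t^2 + 2*t - 24)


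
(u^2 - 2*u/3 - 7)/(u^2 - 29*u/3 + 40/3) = (3*u^2 - 2*u - 21)/(3*u^2 - 29*u + 40)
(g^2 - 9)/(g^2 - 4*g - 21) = (g - 3)/(g - 7)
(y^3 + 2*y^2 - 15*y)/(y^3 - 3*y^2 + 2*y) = (y^2 + 2*y - 15)/(y^2 - 3*y + 2)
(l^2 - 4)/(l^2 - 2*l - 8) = (l - 2)/(l - 4)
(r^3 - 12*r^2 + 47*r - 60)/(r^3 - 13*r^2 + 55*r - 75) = (r - 4)/(r - 5)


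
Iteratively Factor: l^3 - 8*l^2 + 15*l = (l)*(l^2 - 8*l + 15) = l*(l - 5)*(l - 3)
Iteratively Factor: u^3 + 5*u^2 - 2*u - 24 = (u - 2)*(u^2 + 7*u + 12) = (u - 2)*(u + 3)*(u + 4)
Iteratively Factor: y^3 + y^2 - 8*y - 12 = (y + 2)*(y^2 - y - 6) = (y + 2)^2*(y - 3)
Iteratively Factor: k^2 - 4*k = (k)*(k - 4)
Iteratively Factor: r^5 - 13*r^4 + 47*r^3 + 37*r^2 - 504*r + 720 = (r - 5)*(r^4 - 8*r^3 + 7*r^2 + 72*r - 144) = (r - 5)*(r + 3)*(r^3 - 11*r^2 + 40*r - 48) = (r - 5)*(r - 3)*(r + 3)*(r^2 - 8*r + 16) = (r - 5)*(r - 4)*(r - 3)*(r + 3)*(r - 4)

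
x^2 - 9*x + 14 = (x - 7)*(x - 2)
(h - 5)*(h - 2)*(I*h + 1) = I*h^3 + h^2 - 7*I*h^2 - 7*h + 10*I*h + 10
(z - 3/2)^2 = z^2 - 3*z + 9/4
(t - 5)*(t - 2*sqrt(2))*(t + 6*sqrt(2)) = t^3 - 5*t^2 + 4*sqrt(2)*t^2 - 20*sqrt(2)*t - 24*t + 120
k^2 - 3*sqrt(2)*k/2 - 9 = (k - 3*sqrt(2))*(k + 3*sqrt(2)/2)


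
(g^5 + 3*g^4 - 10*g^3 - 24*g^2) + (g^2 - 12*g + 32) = g^5 + 3*g^4 - 10*g^3 - 23*g^2 - 12*g + 32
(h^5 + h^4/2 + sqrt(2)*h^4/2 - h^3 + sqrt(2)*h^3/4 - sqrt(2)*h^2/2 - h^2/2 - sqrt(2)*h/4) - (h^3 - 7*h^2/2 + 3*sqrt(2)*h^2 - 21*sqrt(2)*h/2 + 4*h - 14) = h^5 + h^4/2 + sqrt(2)*h^4/2 - 2*h^3 + sqrt(2)*h^3/4 - 7*sqrt(2)*h^2/2 + 3*h^2 - 4*h + 41*sqrt(2)*h/4 + 14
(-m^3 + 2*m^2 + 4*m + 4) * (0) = 0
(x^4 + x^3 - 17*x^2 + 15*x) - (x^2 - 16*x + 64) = x^4 + x^3 - 18*x^2 + 31*x - 64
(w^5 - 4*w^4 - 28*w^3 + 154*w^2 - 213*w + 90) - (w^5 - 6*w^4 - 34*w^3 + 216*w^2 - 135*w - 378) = 2*w^4 + 6*w^3 - 62*w^2 - 78*w + 468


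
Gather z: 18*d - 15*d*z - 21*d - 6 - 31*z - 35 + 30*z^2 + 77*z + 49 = -3*d + 30*z^2 + z*(46 - 15*d) + 8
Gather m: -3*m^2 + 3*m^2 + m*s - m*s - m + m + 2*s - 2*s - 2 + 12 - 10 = 0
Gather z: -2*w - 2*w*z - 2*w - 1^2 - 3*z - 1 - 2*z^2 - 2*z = -4*w - 2*z^2 + z*(-2*w - 5) - 2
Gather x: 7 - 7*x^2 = 7 - 7*x^2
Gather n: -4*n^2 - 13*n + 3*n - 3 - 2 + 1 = -4*n^2 - 10*n - 4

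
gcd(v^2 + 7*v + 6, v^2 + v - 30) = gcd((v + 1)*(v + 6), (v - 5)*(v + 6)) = v + 6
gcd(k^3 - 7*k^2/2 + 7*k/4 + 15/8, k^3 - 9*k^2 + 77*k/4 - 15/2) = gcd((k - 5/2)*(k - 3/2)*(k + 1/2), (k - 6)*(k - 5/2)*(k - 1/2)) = k - 5/2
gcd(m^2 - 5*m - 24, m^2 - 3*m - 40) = m - 8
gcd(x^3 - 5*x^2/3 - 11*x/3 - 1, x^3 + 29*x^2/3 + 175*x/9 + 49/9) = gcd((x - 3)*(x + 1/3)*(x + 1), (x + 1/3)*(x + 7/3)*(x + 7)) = x + 1/3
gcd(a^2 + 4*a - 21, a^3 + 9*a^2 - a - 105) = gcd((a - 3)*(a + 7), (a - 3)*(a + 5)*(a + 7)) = a^2 + 4*a - 21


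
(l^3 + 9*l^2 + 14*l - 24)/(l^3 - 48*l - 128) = (l^2 + 5*l - 6)/(l^2 - 4*l - 32)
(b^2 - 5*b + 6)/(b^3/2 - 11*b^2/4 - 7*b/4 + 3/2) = 4*(b^2 - 5*b + 6)/(2*b^3 - 11*b^2 - 7*b + 6)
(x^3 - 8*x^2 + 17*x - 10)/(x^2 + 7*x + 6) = (x^3 - 8*x^2 + 17*x - 10)/(x^2 + 7*x + 6)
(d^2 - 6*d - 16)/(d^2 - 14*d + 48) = (d + 2)/(d - 6)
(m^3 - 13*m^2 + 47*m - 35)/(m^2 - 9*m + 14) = (m^2 - 6*m + 5)/(m - 2)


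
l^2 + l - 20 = (l - 4)*(l + 5)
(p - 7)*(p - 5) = p^2 - 12*p + 35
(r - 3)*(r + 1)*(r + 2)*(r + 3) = r^4 + 3*r^3 - 7*r^2 - 27*r - 18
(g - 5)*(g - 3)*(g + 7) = g^3 - g^2 - 41*g + 105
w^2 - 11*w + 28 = (w - 7)*(w - 4)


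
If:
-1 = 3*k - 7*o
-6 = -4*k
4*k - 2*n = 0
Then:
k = 3/2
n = 3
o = 11/14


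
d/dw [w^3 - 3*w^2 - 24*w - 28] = 3*w^2 - 6*w - 24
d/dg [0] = 0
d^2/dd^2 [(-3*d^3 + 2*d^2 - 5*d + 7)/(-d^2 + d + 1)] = 6*(3*d^3 - 6*d^2 + 15*d - 7)/(d^6 - 3*d^5 + 5*d^3 - 3*d - 1)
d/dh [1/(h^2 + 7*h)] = (-2*h - 7)/(h^2*(h + 7)^2)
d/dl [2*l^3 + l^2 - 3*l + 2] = 6*l^2 + 2*l - 3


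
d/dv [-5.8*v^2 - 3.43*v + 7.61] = -11.6*v - 3.43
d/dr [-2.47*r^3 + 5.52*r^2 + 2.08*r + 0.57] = -7.41*r^2 + 11.04*r + 2.08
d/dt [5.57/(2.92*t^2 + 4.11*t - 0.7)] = (-32.5288*t - 22.8927)/(2.92*t^2 + 4.11*t - 0.7)^2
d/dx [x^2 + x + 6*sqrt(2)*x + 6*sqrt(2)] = 2*x + 1 + 6*sqrt(2)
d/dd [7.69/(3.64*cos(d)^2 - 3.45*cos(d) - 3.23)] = (55.9832*cos(d) - 26.5305)*sin(d)/(-3.64*cos(d)^2 + 3.45*cos(d) + 3.23)^2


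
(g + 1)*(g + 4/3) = g^2 + 7*g/3 + 4/3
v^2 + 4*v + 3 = (v + 1)*(v + 3)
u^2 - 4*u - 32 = (u - 8)*(u + 4)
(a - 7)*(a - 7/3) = a^2 - 28*a/3 + 49/3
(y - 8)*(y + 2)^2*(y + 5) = y^4 + y^3 - 48*y^2 - 172*y - 160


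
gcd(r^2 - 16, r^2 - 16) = r^2 - 16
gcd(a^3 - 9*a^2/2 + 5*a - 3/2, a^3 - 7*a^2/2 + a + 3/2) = a^2 - 4*a + 3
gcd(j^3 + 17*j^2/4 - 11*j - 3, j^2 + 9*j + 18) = j + 6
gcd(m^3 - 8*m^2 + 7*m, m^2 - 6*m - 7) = m - 7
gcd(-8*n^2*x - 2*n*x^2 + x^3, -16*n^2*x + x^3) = -4*n*x + x^2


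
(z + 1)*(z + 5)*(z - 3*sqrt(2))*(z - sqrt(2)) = z^4 - 4*sqrt(2)*z^3 + 6*z^3 - 24*sqrt(2)*z^2 + 11*z^2 - 20*sqrt(2)*z + 36*z + 30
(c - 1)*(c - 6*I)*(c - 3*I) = c^3 - c^2 - 9*I*c^2 - 18*c + 9*I*c + 18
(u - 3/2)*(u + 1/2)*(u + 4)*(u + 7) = u^4 + 10*u^3 + 65*u^2/4 - 145*u/4 - 21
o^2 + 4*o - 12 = (o - 2)*(o + 6)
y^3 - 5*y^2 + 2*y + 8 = (y - 4)*(y - 2)*(y + 1)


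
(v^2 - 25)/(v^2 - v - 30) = (v - 5)/(v - 6)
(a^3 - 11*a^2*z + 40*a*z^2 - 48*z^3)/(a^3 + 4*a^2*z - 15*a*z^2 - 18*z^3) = (a^2 - 8*a*z + 16*z^2)/(a^2 + 7*a*z + 6*z^2)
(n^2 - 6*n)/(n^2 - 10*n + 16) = n*(n - 6)/(n^2 - 10*n + 16)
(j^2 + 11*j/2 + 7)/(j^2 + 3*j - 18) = (j^2 + 11*j/2 + 7)/(j^2 + 3*j - 18)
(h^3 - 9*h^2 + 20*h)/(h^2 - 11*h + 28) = h*(h - 5)/(h - 7)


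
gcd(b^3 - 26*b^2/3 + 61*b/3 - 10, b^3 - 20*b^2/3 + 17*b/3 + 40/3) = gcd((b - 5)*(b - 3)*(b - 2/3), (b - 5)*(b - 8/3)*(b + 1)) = b - 5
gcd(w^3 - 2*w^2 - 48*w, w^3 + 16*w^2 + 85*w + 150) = w + 6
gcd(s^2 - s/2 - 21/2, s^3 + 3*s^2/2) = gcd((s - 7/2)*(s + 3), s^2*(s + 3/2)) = 1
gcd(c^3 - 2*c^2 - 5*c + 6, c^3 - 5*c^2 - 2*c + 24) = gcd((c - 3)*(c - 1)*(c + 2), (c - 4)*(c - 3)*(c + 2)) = c^2 - c - 6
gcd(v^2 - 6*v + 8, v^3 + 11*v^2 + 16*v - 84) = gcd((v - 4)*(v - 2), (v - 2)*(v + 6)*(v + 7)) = v - 2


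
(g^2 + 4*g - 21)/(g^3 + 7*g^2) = (g - 3)/g^2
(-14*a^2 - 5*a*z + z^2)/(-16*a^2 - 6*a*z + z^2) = (-7*a + z)/(-8*a + z)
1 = 1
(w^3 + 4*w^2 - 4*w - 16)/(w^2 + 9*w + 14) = (w^2 + 2*w - 8)/(w + 7)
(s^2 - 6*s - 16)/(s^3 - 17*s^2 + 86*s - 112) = (s + 2)/(s^2 - 9*s + 14)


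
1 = 1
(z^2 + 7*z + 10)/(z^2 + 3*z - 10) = (z + 2)/(z - 2)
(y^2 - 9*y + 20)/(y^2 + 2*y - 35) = (y - 4)/(y + 7)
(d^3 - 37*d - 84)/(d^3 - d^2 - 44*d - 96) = (d - 7)/(d - 8)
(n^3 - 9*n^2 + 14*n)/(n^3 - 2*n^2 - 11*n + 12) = n*(n^2 - 9*n + 14)/(n^3 - 2*n^2 - 11*n + 12)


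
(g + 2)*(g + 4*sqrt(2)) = g^2 + 2*g + 4*sqrt(2)*g + 8*sqrt(2)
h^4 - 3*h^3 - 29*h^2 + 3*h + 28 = (h - 7)*(h - 1)*(h + 1)*(h + 4)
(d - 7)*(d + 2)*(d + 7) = d^3 + 2*d^2 - 49*d - 98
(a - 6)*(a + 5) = a^2 - a - 30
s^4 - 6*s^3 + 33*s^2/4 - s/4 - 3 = (s - 4)*(s - 3/2)*(s - 1)*(s + 1/2)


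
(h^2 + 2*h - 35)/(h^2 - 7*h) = (h^2 + 2*h - 35)/(h*(h - 7))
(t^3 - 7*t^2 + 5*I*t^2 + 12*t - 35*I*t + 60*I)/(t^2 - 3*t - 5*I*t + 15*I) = (t^2 + t*(-4 + 5*I) - 20*I)/(t - 5*I)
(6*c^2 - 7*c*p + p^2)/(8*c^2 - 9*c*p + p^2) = (-6*c + p)/(-8*c + p)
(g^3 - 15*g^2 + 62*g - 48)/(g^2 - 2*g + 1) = (g^2 - 14*g + 48)/(g - 1)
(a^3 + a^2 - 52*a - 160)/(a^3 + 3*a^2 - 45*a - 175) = (a^2 - 4*a - 32)/(a^2 - 2*a - 35)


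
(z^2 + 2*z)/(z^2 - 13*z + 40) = z*(z + 2)/(z^2 - 13*z + 40)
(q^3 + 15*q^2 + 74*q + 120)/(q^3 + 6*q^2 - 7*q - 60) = (q + 6)/(q - 3)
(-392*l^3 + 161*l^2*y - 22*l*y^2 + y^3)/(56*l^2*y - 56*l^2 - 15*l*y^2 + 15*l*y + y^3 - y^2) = (-7*l + y)/(y - 1)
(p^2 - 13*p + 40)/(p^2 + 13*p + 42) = (p^2 - 13*p + 40)/(p^2 + 13*p + 42)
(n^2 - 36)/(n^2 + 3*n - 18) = (n - 6)/(n - 3)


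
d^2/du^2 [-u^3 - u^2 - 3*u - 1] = -6*u - 2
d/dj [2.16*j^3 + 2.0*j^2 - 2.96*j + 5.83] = 6.48*j^2 + 4.0*j - 2.96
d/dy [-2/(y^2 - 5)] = 4*y/(y^2 - 5)^2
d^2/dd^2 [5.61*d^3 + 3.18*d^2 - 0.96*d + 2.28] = 33.66*d + 6.36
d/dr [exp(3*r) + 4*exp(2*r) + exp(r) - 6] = (3*exp(2*r) + 8*exp(r) + 1)*exp(r)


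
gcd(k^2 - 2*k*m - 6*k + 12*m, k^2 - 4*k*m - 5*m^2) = 1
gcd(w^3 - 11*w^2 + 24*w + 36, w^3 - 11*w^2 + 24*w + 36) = w^3 - 11*w^2 + 24*w + 36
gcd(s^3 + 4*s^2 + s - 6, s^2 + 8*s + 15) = s + 3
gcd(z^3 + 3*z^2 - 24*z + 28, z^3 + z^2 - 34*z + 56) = z^2 + 5*z - 14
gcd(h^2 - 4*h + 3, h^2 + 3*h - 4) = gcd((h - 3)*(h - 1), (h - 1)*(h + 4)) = h - 1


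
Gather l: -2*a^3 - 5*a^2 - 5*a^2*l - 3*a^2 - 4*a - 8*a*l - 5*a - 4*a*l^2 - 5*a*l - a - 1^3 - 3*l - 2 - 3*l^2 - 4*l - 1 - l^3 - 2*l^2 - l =-2*a^3 - 8*a^2 - 10*a - l^3 + l^2*(-4*a - 5) + l*(-5*a^2 - 13*a - 8) - 4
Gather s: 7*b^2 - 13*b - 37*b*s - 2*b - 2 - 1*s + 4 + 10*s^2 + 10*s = 7*b^2 - 15*b + 10*s^2 + s*(9 - 37*b) + 2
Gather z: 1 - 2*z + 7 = 8 - 2*z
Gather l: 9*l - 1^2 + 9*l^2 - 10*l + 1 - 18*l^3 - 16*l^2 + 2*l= -18*l^3 - 7*l^2 + l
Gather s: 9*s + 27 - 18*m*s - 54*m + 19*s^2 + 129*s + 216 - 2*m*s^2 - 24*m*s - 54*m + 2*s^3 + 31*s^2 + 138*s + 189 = -108*m + 2*s^3 + s^2*(50 - 2*m) + s*(276 - 42*m) + 432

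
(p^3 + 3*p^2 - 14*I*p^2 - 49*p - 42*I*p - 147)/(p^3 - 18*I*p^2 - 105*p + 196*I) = (p + 3)/(p - 4*I)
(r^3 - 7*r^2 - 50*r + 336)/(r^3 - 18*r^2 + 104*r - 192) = (r + 7)/(r - 4)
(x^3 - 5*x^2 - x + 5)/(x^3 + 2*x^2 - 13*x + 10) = (x^2 - 4*x - 5)/(x^2 + 3*x - 10)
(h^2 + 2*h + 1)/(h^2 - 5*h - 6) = (h + 1)/(h - 6)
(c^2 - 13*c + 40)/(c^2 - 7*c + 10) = (c - 8)/(c - 2)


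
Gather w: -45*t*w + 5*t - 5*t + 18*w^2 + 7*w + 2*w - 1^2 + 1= 18*w^2 + w*(9 - 45*t)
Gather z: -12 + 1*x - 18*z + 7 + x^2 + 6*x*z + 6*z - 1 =x^2 + x + z*(6*x - 12) - 6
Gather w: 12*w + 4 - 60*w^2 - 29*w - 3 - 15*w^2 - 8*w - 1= -75*w^2 - 25*w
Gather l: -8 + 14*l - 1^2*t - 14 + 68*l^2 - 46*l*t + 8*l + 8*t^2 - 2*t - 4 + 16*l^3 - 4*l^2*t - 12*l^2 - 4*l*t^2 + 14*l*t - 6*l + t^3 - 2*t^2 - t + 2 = 16*l^3 + l^2*(56 - 4*t) + l*(-4*t^2 - 32*t + 16) + t^3 + 6*t^2 - 4*t - 24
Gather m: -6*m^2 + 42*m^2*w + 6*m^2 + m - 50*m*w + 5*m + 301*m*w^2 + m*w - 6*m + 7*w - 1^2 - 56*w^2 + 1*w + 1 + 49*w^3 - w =42*m^2*w + m*(301*w^2 - 49*w) + 49*w^3 - 56*w^2 + 7*w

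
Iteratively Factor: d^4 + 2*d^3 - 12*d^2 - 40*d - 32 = (d + 2)*(d^3 - 12*d - 16) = (d - 4)*(d + 2)*(d^2 + 4*d + 4) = (d - 4)*(d + 2)^2*(d + 2)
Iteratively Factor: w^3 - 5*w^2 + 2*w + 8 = (w + 1)*(w^2 - 6*w + 8) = (w - 4)*(w + 1)*(w - 2)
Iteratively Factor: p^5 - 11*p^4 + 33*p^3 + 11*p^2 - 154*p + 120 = (p + 2)*(p^4 - 13*p^3 + 59*p^2 - 107*p + 60) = (p - 5)*(p + 2)*(p^3 - 8*p^2 + 19*p - 12) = (p - 5)*(p - 1)*(p + 2)*(p^2 - 7*p + 12) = (p - 5)*(p - 3)*(p - 1)*(p + 2)*(p - 4)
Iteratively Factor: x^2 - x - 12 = (x - 4)*(x + 3)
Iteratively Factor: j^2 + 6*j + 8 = (j + 2)*(j + 4)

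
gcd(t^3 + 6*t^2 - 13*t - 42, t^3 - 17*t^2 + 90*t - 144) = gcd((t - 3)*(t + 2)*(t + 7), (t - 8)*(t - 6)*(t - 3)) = t - 3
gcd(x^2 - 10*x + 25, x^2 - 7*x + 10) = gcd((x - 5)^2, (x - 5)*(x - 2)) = x - 5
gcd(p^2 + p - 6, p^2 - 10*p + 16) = p - 2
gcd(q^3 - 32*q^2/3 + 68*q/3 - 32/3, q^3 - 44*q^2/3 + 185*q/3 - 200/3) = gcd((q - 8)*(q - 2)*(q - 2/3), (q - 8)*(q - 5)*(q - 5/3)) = q - 8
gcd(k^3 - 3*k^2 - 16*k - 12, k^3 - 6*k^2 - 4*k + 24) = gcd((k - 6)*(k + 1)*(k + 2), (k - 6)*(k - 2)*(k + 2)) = k^2 - 4*k - 12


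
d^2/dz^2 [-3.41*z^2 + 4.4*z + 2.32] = -6.82000000000000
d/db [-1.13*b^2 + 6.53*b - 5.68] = 6.53 - 2.26*b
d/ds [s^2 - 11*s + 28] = 2*s - 11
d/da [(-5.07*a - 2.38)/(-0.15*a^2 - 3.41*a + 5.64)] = (0.7605*a^2 + 17.2887*a - (0.3*a + 3.41)*(5.07*a + 2.38) - 28.5948)/(0.15*a^2 + 3.41*a - 5.64)^2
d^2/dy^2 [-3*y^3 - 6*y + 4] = -18*y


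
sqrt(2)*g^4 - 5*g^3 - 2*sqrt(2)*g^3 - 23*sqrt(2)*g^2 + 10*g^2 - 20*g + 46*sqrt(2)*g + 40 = (g - 2)*(g - 5*sqrt(2))*(g + 2*sqrt(2))*(sqrt(2)*g + 1)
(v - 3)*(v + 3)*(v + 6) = v^3 + 6*v^2 - 9*v - 54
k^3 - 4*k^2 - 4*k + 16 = (k - 4)*(k - 2)*(k + 2)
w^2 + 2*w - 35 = (w - 5)*(w + 7)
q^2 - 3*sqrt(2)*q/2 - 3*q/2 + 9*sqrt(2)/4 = (q - 3/2)*(q - 3*sqrt(2)/2)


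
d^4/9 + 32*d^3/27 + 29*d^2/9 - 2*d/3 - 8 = (d/3 + 1)^2*(d - 4/3)*(d + 6)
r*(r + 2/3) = r^2 + 2*r/3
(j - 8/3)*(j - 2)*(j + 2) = j^3 - 8*j^2/3 - 4*j + 32/3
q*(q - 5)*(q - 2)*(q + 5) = q^4 - 2*q^3 - 25*q^2 + 50*q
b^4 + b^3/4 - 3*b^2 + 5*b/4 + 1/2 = (b - 1)^2*(b + 1/4)*(b + 2)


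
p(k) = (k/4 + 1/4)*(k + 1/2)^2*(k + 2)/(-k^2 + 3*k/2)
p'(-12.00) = 4.66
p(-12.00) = -22.45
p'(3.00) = -0.29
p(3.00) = -13.61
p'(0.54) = 4.40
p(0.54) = 2.04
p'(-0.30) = -0.35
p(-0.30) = -0.02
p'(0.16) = -1.46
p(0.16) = 1.27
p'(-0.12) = -4.88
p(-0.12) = -0.31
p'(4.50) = -2.98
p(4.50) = -16.55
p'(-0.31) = -0.31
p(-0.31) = -0.02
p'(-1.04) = -0.03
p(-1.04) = 0.00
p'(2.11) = 13.23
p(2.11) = -16.91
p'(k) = (k/4 + 1/4)*(k + 1/2)^2*(k + 2)*(2*k - 3/2)/(-k^2 + 3*k/2)^2 + (k/4 + 1/4)*(k + 1/2)^2/(-k^2 + 3*k/2) + (k/4 + 1/4)*(k + 2)*(2*k + 1)/(-k^2 + 3*k/2) + (k + 1/2)^2*(k + 2)/(4*(-k^2 + 3*k/2))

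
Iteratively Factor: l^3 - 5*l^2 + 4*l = (l - 4)*(l^2 - l) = (l - 4)*(l - 1)*(l)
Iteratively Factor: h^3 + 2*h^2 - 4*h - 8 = (h - 2)*(h^2 + 4*h + 4) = (h - 2)*(h + 2)*(h + 2)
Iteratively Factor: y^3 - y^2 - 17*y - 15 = (y + 1)*(y^2 - 2*y - 15) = (y + 1)*(y + 3)*(y - 5)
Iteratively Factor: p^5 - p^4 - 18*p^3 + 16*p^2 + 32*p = (p - 2)*(p^4 + p^3 - 16*p^2 - 16*p) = (p - 4)*(p - 2)*(p^3 + 5*p^2 + 4*p) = p*(p - 4)*(p - 2)*(p^2 + 5*p + 4) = p*(p - 4)*(p - 2)*(p + 4)*(p + 1)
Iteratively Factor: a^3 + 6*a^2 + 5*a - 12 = (a + 4)*(a^2 + 2*a - 3) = (a + 3)*(a + 4)*(a - 1)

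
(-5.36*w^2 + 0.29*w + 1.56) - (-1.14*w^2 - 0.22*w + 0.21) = -4.22*w^2 + 0.51*w + 1.35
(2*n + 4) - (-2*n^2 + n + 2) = 2*n^2 + n + 2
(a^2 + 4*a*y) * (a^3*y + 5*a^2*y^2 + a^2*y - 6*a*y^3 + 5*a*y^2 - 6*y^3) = a^5*y + 9*a^4*y^2 + a^4*y + 14*a^3*y^3 + 9*a^3*y^2 - 24*a^2*y^4 + 14*a^2*y^3 - 24*a*y^4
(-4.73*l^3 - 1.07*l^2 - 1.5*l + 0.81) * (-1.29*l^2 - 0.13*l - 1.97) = 6.1017*l^5 + 1.9952*l^4 + 11.3922*l^3 + 1.258*l^2 + 2.8497*l - 1.5957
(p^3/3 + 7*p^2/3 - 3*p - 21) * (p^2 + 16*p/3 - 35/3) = p^5/3 + 37*p^4/9 + 50*p^3/9 - 578*p^2/9 - 77*p + 245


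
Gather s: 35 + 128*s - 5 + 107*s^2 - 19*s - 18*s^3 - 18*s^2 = -18*s^3 + 89*s^2 + 109*s + 30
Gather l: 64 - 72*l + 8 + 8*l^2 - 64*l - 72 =8*l^2 - 136*l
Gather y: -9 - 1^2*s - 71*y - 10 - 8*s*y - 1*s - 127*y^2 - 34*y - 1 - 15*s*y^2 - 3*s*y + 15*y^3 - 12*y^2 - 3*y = -2*s + 15*y^3 + y^2*(-15*s - 139) + y*(-11*s - 108) - 20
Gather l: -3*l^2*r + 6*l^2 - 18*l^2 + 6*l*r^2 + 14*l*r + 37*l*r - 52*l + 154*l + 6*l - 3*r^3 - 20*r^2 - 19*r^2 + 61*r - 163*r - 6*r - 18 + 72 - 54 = l^2*(-3*r - 12) + l*(6*r^2 + 51*r + 108) - 3*r^3 - 39*r^2 - 108*r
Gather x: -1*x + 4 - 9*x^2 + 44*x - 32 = -9*x^2 + 43*x - 28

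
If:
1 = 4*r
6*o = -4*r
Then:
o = -1/6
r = 1/4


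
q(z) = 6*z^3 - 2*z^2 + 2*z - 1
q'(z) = 18*z^2 - 4*z + 2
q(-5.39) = -1009.43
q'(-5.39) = 546.50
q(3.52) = 242.94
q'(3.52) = 210.95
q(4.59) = 546.26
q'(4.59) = 362.87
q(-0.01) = -1.02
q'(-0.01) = 2.04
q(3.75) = 294.78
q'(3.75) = 240.12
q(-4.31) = -527.15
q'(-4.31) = 353.61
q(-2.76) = -147.90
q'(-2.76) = 150.16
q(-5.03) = -825.24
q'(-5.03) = 477.54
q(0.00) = -1.00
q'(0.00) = 2.00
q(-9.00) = -4555.00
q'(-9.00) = 1496.00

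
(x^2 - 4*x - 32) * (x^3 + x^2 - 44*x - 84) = x^5 - 3*x^4 - 80*x^3 + 60*x^2 + 1744*x + 2688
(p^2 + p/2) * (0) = 0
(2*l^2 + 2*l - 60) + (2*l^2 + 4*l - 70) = 4*l^2 + 6*l - 130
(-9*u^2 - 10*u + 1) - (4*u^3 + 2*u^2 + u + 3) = -4*u^3 - 11*u^2 - 11*u - 2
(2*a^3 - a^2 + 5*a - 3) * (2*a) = 4*a^4 - 2*a^3 + 10*a^2 - 6*a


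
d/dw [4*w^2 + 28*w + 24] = 8*w + 28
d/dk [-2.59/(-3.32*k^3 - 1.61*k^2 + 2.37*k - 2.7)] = (-25.7964*k^2 - 8.3398*k + 6.1383)/(3.32*k^3 + 1.61*k^2 - 2.37*k + 2.7)^2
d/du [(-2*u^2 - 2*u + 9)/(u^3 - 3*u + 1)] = (-2*(2*u + 1)*(u^3 - 3*u + 1) + 3*(u^2 - 1)*(2*u^2 + 2*u - 9))/(u^3 - 3*u + 1)^2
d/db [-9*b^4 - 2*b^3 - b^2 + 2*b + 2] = -36*b^3 - 6*b^2 - 2*b + 2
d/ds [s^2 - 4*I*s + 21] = 2*s - 4*I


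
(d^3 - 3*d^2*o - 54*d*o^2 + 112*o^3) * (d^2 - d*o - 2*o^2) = d^5 - 4*d^4*o - 53*d^3*o^2 + 172*d^2*o^3 - 4*d*o^4 - 224*o^5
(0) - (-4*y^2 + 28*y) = 4*y^2 - 28*y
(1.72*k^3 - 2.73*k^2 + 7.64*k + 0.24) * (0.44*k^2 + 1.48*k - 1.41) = 0.7568*k^5 + 1.3444*k^4 - 3.104*k^3 + 15.2621*k^2 - 10.4172*k - 0.3384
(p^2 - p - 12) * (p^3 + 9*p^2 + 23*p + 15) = p^5 + 8*p^4 + 2*p^3 - 116*p^2 - 291*p - 180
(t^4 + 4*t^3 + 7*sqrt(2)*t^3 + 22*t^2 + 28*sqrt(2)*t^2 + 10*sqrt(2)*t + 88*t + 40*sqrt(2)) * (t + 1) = t^5 + 5*t^4 + 7*sqrt(2)*t^4 + 26*t^3 + 35*sqrt(2)*t^3 + 38*sqrt(2)*t^2 + 110*t^2 + 50*sqrt(2)*t + 88*t + 40*sqrt(2)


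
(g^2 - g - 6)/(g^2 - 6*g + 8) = (g^2 - g - 6)/(g^2 - 6*g + 8)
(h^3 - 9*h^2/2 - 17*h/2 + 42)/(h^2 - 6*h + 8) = (2*h^2 - h - 21)/(2*(h - 2))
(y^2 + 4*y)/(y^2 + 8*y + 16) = y/(y + 4)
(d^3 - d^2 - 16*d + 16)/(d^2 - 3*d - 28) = (d^2 - 5*d + 4)/(d - 7)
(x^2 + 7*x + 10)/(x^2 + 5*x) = (x + 2)/x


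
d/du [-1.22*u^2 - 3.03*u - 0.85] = -2.44*u - 3.03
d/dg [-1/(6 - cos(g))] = sin(g)/(cos(g) - 6)^2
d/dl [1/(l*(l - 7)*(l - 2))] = (-l*(l - 7) - l*(l - 2) - (l - 7)*(l - 2))/(l^2*(l - 7)^2*(l - 2)^2)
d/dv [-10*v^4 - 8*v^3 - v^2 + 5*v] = -40*v^3 - 24*v^2 - 2*v + 5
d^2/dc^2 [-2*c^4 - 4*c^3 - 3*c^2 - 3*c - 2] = -24*c^2 - 24*c - 6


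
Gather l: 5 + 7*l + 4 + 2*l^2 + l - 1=2*l^2 + 8*l + 8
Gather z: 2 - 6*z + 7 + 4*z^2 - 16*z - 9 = 4*z^2 - 22*z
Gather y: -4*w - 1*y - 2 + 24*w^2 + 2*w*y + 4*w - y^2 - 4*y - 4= 24*w^2 - y^2 + y*(2*w - 5) - 6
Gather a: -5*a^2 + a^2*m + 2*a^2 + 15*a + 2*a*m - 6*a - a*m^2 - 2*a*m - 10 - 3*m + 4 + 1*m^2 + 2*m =a^2*(m - 3) + a*(9 - m^2) + m^2 - m - 6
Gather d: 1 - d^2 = 1 - d^2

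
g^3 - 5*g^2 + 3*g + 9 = (g - 3)^2*(g + 1)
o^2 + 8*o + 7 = (o + 1)*(o + 7)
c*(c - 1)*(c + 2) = c^3 + c^2 - 2*c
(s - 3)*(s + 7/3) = s^2 - 2*s/3 - 7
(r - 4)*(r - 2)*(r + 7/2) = r^3 - 5*r^2/2 - 13*r + 28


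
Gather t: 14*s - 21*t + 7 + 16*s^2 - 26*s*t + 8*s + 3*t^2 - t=16*s^2 + 22*s + 3*t^2 + t*(-26*s - 22) + 7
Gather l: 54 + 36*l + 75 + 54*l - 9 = 90*l + 120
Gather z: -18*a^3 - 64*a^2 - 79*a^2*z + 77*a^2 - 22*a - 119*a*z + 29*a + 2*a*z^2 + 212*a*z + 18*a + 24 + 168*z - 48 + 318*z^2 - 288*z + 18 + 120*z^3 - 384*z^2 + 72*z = -18*a^3 + 13*a^2 + 25*a + 120*z^3 + z^2*(2*a - 66) + z*(-79*a^2 + 93*a - 48) - 6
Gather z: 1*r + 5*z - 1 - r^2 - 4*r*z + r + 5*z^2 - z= -r^2 + 2*r + 5*z^2 + z*(4 - 4*r) - 1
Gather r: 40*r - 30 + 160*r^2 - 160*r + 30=160*r^2 - 120*r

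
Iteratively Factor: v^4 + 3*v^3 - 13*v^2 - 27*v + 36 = (v + 4)*(v^3 - v^2 - 9*v + 9) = (v - 3)*(v + 4)*(v^2 + 2*v - 3) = (v - 3)*(v + 3)*(v + 4)*(v - 1)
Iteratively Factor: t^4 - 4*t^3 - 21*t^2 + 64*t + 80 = (t + 1)*(t^3 - 5*t^2 - 16*t + 80) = (t - 4)*(t + 1)*(t^2 - t - 20) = (t - 4)*(t + 1)*(t + 4)*(t - 5)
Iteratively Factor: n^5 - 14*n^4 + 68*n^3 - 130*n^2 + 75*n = (n - 1)*(n^4 - 13*n^3 + 55*n^2 - 75*n) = (n - 5)*(n - 1)*(n^3 - 8*n^2 + 15*n) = (n - 5)*(n - 3)*(n - 1)*(n^2 - 5*n) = n*(n - 5)*(n - 3)*(n - 1)*(n - 5)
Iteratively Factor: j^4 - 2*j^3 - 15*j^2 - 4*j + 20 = (j + 2)*(j^3 - 4*j^2 - 7*j + 10) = (j + 2)^2*(j^2 - 6*j + 5) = (j - 5)*(j + 2)^2*(j - 1)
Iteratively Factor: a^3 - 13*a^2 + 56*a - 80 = (a - 4)*(a^2 - 9*a + 20) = (a - 5)*(a - 4)*(a - 4)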